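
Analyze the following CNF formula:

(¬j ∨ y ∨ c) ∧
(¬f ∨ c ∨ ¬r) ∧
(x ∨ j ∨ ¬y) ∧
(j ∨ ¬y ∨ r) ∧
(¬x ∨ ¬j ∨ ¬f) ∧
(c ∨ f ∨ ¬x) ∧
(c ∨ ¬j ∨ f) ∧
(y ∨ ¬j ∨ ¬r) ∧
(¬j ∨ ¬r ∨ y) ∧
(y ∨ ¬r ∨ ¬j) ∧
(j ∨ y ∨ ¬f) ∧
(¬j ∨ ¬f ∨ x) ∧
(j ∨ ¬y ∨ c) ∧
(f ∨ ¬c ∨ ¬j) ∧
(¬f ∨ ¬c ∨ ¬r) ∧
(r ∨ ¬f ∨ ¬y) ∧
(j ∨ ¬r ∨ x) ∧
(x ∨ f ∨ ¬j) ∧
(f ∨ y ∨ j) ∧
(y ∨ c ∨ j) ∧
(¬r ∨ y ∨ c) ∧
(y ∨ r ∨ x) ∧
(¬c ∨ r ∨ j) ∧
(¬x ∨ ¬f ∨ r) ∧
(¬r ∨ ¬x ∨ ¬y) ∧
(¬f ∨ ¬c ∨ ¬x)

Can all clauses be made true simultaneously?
No

No, the formula is not satisfiable.

No assignment of truth values to the variables can make all 26 clauses true simultaneously.

The formula is UNSAT (unsatisfiable).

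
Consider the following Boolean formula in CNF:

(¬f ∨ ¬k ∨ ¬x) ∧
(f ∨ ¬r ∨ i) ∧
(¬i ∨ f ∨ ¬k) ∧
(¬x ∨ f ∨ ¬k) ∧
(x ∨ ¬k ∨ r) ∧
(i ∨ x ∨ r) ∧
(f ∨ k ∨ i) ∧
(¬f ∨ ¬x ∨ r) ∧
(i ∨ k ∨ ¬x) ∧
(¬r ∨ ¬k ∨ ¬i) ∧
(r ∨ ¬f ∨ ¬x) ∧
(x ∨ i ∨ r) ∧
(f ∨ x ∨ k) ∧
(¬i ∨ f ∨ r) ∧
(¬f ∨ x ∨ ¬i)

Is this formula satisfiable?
Yes

Yes, the formula is satisfiable.

One satisfying assignment is: f=True, i=False, x=False, k=False, r=True

Verification: With this assignment, all 15 clauses evaluate to true.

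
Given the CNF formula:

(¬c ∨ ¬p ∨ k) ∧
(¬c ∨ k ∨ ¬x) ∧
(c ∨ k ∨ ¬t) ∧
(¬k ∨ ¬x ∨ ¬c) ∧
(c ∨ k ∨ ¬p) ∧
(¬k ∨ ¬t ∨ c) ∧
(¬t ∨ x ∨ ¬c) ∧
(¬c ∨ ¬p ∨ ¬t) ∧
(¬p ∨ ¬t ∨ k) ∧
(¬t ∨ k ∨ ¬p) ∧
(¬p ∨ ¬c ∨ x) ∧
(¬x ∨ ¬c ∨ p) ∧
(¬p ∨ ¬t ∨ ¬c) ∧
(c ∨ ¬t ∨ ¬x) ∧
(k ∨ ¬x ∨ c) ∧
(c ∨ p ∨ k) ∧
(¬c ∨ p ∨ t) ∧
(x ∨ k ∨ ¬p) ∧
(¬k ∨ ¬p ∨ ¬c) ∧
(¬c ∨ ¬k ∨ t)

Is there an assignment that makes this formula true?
Yes

Yes, the formula is satisfiable.

One satisfying assignment is: c=False, t=False, p=False, x=False, k=True

Verification: With this assignment, all 20 clauses evaluate to true.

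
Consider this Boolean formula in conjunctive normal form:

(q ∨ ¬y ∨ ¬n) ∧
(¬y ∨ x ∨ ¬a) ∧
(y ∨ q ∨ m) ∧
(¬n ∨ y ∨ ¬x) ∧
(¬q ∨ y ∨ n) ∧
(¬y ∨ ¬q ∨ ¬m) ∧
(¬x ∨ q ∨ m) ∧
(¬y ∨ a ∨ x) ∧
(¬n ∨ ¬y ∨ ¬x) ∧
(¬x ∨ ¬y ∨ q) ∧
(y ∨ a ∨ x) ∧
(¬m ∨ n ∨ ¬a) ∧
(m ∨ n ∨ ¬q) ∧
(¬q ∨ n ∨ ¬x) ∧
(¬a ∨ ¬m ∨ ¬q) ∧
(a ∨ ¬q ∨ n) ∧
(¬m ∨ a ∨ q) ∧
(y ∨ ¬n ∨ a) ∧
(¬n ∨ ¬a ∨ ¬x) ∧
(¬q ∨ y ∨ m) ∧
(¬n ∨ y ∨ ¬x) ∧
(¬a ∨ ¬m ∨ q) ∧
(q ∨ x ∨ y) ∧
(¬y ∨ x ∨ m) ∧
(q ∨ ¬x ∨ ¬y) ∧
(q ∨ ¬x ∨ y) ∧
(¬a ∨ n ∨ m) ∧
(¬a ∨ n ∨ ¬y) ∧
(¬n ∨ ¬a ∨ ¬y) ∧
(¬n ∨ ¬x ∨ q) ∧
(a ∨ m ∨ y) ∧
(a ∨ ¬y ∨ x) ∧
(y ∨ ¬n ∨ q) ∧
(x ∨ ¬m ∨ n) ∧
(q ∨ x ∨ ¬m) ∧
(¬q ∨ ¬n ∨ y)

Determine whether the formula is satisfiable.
No

No, the formula is not satisfiable.

No assignment of truth values to the variables can make all 36 clauses true simultaneously.

The formula is UNSAT (unsatisfiable).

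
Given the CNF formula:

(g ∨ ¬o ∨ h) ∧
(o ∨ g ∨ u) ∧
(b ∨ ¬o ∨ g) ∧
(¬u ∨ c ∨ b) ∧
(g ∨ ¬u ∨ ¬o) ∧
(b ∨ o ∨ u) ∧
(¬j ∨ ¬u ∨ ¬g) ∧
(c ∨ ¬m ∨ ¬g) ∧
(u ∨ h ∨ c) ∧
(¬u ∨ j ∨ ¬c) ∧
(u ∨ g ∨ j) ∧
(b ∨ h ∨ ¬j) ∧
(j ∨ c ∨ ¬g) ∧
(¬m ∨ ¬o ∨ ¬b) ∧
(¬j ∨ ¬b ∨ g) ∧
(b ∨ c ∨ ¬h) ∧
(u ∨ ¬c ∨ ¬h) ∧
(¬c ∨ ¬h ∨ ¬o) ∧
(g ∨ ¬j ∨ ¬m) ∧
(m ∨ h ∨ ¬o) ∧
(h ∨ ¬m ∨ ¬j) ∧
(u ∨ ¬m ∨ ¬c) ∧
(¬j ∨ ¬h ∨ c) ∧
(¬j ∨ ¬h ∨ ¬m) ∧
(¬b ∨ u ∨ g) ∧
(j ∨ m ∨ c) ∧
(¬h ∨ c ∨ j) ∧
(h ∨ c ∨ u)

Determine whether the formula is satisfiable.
Yes

Yes, the formula is satisfiable.

One satisfying assignment is: g=False, m=True, j=False, o=False, b=True, u=True, h=False, c=False

Verification: With this assignment, all 28 clauses evaluate to true.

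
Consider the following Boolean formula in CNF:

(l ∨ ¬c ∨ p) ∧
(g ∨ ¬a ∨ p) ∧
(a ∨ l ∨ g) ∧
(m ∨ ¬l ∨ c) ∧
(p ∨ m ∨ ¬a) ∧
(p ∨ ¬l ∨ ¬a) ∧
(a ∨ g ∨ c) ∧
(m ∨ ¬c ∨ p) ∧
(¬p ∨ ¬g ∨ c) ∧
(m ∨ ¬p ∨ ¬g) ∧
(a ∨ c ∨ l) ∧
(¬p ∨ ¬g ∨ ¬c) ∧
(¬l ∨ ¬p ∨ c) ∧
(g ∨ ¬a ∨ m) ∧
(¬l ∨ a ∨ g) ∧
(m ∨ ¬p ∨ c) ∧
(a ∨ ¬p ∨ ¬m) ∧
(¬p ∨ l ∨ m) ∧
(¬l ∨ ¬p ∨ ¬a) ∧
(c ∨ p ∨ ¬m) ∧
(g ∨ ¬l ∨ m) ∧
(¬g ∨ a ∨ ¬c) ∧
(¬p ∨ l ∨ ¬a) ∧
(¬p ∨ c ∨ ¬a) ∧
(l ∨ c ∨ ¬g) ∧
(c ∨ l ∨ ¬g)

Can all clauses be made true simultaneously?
No

No, the formula is not satisfiable.

No assignment of truth values to the variables can make all 26 clauses true simultaneously.

The formula is UNSAT (unsatisfiable).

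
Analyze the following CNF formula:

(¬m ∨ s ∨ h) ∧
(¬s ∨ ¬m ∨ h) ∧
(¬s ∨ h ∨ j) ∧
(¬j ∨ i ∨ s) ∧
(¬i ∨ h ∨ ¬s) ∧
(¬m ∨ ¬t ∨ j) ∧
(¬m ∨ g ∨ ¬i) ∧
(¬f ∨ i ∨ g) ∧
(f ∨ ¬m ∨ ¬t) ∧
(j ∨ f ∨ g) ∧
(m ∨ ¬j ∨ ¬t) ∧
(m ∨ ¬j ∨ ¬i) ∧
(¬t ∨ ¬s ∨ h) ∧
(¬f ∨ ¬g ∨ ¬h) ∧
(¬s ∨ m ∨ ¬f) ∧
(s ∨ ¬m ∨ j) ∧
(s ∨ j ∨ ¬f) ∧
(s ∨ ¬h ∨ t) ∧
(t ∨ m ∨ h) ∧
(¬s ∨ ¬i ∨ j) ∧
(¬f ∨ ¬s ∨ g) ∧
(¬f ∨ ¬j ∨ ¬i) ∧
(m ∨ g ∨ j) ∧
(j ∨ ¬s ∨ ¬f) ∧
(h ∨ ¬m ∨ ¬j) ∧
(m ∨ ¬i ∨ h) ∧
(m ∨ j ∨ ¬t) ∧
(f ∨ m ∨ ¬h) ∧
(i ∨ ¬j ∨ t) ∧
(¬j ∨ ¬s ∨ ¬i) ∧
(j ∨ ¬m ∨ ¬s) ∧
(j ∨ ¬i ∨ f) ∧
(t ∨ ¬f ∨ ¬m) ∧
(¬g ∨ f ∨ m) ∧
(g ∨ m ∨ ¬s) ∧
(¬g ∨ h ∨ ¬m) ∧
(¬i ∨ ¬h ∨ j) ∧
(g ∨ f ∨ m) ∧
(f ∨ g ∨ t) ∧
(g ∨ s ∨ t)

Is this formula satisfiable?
No

No, the formula is not satisfiable.

No assignment of truth values to the variables can make all 40 clauses true simultaneously.

The formula is UNSAT (unsatisfiable).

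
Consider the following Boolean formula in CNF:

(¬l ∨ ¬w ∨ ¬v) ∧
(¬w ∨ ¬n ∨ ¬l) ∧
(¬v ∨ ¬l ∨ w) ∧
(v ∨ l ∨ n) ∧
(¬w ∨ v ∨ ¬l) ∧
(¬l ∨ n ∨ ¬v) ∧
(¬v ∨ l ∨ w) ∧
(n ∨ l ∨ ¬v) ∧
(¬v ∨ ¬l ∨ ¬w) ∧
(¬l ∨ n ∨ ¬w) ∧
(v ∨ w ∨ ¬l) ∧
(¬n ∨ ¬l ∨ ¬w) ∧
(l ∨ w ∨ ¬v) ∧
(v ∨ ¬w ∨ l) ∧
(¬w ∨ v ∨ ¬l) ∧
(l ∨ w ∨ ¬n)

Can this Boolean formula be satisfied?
Yes

Yes, the formula is satisfiable.

One satisfying assignment is: n=True, v=True, l=False, w=True

Verification: With this assignment, all 16 clauses evaluate to true.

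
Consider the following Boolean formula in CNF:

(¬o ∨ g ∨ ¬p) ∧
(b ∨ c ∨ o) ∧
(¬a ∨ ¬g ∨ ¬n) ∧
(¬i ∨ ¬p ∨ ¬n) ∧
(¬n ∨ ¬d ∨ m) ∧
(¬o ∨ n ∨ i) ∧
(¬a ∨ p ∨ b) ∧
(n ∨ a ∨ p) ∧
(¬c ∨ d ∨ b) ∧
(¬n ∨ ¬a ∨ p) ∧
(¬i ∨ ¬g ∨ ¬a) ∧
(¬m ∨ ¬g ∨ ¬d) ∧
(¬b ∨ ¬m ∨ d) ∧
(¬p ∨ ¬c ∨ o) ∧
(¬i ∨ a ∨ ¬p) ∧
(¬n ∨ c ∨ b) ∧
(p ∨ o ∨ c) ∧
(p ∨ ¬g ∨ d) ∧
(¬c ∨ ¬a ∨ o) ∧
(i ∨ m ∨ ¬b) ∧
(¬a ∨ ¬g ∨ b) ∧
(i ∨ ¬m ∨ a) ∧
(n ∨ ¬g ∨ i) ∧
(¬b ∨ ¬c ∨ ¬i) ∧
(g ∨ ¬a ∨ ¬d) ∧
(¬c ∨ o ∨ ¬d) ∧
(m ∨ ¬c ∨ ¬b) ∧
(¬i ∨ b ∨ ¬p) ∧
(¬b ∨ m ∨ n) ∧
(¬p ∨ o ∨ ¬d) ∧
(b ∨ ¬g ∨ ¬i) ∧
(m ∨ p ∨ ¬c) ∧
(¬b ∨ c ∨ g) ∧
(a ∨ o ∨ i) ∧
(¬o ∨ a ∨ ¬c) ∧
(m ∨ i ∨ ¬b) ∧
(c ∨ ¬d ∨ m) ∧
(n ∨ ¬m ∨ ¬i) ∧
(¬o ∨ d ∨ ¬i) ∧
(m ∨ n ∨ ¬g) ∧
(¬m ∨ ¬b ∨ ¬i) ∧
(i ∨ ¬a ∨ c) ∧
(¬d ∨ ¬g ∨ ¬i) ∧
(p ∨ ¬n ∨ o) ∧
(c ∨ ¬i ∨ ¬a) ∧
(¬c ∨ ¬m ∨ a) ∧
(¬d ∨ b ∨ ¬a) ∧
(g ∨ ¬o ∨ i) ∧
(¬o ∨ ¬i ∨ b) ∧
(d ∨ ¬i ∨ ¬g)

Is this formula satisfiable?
No

No, the formula is not satisfiable.

No assignment of truth values to the variables can make all 50 clauses true simultaneously.

The formula is UNSAT (unsatisfiable).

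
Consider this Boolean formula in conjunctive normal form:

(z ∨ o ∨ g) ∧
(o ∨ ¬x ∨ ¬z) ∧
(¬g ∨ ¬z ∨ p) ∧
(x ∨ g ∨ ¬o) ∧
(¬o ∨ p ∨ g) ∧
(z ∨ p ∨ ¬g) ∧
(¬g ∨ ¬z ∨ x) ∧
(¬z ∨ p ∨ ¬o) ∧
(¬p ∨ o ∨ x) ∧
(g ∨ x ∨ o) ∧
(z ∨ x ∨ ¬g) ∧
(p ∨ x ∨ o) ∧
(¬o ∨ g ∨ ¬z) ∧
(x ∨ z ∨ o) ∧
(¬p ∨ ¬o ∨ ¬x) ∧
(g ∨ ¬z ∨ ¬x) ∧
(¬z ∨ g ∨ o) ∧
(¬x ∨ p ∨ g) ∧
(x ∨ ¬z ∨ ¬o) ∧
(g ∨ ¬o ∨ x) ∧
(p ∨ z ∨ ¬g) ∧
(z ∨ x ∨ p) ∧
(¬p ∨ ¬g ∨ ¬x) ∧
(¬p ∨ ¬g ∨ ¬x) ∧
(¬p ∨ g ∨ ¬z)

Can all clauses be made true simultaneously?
No

No, the formula is not satisfiable.

No assignment of truth values to the variables can make all 25 clauses true simultaneously.

The formula is UNSAT (unsatisfiable).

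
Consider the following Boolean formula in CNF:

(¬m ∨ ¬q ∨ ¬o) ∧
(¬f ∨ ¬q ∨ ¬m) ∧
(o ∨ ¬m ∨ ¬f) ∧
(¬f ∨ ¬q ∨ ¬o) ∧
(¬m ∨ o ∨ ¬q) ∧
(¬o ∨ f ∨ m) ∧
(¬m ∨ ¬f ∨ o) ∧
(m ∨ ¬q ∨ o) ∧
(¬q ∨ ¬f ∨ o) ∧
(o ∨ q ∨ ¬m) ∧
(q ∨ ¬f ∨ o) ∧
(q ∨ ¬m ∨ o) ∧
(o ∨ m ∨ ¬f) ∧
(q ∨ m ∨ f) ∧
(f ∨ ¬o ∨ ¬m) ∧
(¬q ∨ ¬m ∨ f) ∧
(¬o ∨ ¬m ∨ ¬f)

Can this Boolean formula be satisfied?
Yes

Yes, the formula is satisfiable.

One satisfying assignment is: o=True, m=False, q=False, f=True

Verification: With this assignment, all 17 clauses evaluate to true.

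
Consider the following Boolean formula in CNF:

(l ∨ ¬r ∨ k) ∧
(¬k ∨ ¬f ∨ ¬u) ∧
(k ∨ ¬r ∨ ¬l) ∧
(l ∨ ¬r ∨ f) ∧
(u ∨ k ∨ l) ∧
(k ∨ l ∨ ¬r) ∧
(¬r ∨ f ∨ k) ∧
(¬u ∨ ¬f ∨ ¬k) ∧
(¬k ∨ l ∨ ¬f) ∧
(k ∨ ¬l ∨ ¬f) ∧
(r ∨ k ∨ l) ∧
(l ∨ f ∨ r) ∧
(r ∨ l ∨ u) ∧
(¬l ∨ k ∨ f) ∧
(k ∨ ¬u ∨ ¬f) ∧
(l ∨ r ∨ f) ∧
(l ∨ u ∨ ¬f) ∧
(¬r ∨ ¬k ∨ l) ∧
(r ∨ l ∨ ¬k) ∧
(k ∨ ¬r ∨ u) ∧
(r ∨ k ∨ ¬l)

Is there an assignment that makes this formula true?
Yes

Yes, the formula is satisfiable.

One satisfying assignment is: l=True, u=True, r=False, f=False, k=True

Verification: With this assignment, all 21 clauses evaluate to true.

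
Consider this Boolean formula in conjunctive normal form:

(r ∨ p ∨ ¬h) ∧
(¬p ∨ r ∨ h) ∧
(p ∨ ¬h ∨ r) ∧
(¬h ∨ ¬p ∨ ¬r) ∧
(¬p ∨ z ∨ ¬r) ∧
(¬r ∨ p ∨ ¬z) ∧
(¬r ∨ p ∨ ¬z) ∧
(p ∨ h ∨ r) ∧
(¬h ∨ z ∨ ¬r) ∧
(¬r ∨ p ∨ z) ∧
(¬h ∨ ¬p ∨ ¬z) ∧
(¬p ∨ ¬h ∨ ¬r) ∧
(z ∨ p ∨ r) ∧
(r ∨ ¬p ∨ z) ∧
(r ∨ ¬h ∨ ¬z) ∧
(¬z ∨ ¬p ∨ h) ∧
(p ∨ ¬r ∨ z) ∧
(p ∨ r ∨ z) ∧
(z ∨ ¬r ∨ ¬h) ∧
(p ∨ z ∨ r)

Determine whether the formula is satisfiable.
No

No, the formula is not satisfiable.

No assignment of truth values to the variables can make all 20 clauses true simultaneously.

The formula is UNSAT (unsatisfiable).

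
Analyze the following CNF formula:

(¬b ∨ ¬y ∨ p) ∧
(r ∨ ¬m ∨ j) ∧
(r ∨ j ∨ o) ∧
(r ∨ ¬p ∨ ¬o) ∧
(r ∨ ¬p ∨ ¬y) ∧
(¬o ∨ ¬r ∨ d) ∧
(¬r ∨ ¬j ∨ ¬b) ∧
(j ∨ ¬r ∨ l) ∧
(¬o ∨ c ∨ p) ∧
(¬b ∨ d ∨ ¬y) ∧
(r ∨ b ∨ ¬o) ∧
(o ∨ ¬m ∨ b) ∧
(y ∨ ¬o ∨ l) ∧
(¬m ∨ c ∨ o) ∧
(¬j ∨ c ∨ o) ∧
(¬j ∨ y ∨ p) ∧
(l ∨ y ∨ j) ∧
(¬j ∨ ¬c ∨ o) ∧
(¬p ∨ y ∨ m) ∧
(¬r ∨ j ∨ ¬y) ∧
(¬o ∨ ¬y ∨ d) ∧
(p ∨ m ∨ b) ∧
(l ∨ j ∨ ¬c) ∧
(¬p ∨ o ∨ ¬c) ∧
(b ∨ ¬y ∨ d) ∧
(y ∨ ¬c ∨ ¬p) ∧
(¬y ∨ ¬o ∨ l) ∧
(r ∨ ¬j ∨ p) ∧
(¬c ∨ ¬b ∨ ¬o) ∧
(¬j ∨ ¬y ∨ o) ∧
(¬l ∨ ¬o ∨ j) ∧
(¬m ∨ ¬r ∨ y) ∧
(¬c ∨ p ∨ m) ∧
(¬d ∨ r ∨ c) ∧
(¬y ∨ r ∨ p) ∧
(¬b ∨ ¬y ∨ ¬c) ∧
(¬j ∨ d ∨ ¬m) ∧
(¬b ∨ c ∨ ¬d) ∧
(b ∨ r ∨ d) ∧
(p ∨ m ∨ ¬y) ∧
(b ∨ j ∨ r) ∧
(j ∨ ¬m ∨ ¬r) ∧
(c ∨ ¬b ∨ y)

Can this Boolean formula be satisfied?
Yes

Yes, the formula is satisfiable.

One satisfying assignment is: o=True, b=False, p=True, d=True, m=False, r=True, y=True, c=False, j=True, l=True

Verification: With this assignment, all 43 clauses evaluate to true.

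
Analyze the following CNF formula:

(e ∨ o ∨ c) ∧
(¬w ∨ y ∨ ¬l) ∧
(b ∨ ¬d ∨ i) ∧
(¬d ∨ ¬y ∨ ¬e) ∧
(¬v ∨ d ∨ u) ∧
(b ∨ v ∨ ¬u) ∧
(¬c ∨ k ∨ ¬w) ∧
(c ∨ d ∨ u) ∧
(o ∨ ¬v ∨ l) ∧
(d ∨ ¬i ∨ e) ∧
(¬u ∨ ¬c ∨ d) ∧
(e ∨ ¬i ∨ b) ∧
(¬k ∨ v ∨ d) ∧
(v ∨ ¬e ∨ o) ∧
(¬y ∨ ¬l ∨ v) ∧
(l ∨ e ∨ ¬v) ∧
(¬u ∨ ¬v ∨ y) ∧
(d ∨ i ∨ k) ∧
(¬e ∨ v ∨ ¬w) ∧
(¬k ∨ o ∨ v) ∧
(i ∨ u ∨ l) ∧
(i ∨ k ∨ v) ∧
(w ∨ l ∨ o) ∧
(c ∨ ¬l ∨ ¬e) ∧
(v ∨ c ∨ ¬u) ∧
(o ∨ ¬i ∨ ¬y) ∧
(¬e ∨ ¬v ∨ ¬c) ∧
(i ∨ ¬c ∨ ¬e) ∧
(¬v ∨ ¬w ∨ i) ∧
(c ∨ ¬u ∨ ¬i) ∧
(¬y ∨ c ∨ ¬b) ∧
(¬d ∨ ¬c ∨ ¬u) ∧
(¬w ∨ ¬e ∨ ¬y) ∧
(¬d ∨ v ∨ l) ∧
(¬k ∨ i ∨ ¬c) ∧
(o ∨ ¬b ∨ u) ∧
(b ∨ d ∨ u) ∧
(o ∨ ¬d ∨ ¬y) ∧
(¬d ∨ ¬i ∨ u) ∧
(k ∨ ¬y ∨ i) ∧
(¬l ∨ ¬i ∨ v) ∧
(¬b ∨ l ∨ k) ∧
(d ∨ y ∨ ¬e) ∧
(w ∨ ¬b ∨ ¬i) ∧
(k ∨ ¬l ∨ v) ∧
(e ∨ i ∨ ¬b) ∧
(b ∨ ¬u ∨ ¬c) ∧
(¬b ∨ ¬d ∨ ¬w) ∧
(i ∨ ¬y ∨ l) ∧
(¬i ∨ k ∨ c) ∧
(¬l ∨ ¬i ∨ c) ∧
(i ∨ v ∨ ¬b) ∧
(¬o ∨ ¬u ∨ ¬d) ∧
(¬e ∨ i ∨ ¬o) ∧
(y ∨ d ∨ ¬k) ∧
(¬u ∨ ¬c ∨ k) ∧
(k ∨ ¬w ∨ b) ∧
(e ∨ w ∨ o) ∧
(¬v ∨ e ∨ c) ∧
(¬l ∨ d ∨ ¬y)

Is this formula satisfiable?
No

No, the formula is not satisfiable.

No assignment of truth values to the variables can make all 60 clauses true simultaneously.

The formula is UNSAT (unsatisfiable).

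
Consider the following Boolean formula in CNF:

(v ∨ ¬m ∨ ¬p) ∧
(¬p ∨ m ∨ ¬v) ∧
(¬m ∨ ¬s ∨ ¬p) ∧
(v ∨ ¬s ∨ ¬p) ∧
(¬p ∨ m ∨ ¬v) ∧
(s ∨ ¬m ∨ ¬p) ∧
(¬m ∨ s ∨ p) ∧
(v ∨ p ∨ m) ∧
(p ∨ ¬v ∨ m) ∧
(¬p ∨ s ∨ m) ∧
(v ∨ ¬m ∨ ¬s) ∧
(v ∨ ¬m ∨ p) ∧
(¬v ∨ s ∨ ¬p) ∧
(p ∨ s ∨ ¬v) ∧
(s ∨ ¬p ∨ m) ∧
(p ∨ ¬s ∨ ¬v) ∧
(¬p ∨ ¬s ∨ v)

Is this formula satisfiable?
No

No, the formula is not satisfiable.

No assignment of truth values to the variables can make all 17 clauses true simultaneously.

The formula is UNSAT (unsatisfiable).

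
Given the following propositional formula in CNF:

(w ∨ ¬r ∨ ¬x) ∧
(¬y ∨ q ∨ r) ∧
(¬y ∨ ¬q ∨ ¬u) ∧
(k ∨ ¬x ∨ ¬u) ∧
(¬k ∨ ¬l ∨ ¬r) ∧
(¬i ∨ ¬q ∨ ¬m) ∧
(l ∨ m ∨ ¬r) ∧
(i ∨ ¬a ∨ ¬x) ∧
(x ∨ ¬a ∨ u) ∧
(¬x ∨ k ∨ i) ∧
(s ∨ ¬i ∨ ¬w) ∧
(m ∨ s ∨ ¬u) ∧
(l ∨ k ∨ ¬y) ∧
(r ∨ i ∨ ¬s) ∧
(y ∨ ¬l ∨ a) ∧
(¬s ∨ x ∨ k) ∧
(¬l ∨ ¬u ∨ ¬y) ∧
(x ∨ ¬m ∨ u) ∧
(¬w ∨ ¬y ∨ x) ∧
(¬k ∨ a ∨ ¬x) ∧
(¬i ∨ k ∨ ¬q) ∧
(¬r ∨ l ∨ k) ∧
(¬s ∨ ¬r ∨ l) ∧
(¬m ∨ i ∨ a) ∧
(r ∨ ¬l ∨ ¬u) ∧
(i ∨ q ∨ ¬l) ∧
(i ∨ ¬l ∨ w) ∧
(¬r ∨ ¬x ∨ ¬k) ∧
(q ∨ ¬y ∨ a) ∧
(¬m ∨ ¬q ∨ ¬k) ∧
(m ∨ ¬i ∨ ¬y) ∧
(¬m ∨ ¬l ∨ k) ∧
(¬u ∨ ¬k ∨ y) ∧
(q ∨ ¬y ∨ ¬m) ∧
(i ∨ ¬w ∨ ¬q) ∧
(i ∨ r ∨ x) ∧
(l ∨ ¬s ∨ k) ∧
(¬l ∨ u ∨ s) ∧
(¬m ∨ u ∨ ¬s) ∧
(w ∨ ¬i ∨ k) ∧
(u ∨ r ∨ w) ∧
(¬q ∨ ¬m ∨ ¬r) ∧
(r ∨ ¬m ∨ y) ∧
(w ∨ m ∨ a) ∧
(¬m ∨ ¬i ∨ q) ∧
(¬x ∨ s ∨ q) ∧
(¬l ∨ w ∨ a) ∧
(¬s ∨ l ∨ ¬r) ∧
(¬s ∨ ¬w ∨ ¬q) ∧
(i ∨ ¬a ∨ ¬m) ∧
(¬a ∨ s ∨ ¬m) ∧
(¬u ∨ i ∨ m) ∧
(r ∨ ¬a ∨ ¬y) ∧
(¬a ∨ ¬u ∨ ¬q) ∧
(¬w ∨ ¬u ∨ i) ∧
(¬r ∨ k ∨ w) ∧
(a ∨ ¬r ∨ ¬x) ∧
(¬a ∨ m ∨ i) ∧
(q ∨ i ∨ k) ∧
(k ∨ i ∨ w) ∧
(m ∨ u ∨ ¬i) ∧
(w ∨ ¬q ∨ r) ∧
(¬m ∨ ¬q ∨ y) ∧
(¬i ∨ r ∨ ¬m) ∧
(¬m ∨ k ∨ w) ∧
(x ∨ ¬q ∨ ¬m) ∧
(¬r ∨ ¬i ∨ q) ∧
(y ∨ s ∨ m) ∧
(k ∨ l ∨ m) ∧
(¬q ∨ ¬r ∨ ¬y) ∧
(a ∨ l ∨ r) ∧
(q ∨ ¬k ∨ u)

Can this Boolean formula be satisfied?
No

No, the formula is not satisfiable.

No assignment of truth values to the variables can make all 72 clauses true simultaneously.

The formula is UNSAT (unsatisfiable).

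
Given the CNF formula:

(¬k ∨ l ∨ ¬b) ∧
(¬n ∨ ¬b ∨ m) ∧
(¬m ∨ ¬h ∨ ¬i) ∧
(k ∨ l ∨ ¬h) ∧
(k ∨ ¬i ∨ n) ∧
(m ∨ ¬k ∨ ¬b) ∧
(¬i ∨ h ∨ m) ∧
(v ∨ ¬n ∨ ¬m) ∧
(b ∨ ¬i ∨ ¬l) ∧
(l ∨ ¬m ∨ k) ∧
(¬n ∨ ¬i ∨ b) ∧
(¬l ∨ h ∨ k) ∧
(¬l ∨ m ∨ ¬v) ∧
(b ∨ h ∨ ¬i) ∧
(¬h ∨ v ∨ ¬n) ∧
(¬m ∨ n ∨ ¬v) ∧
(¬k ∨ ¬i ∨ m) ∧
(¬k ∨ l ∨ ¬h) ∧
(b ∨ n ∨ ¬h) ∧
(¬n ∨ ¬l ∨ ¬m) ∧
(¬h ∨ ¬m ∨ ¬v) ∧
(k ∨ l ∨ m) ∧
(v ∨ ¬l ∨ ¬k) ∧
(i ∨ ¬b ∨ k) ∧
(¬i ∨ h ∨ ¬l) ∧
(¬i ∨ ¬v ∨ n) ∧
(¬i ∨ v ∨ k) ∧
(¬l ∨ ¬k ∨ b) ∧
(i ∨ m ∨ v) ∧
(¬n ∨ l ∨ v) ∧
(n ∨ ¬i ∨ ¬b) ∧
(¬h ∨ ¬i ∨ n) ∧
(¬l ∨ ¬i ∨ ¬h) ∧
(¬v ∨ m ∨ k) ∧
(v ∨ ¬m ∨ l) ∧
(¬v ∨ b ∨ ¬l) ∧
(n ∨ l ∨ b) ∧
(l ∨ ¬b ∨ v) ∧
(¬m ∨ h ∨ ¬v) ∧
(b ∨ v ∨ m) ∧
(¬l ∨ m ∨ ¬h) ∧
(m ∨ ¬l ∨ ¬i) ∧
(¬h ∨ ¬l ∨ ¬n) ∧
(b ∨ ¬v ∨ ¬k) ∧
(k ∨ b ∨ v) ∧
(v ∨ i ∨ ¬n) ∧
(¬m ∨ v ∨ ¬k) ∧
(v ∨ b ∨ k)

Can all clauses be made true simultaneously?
No

No, the formula is not satisfiable.

No assignment of truth values to the variables can make all 48 clauses true simultaneously.

The formula is UNSAT (unsatisfiable).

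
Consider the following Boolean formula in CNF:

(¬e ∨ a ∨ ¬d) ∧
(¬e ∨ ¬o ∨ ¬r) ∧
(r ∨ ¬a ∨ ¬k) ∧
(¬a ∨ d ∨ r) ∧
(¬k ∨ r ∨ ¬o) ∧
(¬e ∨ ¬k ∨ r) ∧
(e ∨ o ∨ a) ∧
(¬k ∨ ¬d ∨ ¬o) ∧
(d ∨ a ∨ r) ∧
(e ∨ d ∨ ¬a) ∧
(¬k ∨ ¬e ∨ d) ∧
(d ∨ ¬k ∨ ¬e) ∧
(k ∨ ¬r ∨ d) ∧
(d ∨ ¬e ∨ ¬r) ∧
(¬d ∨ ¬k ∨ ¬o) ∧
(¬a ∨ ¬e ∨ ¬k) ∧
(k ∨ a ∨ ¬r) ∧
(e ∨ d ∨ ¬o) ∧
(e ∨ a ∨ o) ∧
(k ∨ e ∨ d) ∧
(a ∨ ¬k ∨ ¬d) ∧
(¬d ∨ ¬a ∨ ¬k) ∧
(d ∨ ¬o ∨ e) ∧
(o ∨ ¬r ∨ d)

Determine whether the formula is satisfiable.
Yes

Yes, the formula is satisfiable.

One satisfying assignment is: d=True, o=False, k=False, a=True, r=False, e=False

Verification: With this assignment, all 24 clauses evaluate to true.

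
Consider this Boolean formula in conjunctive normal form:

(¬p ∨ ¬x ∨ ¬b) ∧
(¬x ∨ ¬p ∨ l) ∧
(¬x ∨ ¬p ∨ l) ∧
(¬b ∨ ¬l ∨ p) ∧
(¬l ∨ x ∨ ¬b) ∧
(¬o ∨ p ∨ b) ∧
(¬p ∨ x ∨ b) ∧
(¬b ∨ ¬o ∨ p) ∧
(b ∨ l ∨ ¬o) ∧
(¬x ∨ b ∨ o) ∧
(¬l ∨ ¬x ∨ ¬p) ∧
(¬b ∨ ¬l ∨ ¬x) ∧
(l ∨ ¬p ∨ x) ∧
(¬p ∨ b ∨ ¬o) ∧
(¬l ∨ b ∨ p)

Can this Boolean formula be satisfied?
Yes

Yes, the formula is satisfiable.

One satisfying assignment is: x=False, o=False, b=False, p=False, l=False

Verification: With this assignment, all 15 clauses evaluate to true.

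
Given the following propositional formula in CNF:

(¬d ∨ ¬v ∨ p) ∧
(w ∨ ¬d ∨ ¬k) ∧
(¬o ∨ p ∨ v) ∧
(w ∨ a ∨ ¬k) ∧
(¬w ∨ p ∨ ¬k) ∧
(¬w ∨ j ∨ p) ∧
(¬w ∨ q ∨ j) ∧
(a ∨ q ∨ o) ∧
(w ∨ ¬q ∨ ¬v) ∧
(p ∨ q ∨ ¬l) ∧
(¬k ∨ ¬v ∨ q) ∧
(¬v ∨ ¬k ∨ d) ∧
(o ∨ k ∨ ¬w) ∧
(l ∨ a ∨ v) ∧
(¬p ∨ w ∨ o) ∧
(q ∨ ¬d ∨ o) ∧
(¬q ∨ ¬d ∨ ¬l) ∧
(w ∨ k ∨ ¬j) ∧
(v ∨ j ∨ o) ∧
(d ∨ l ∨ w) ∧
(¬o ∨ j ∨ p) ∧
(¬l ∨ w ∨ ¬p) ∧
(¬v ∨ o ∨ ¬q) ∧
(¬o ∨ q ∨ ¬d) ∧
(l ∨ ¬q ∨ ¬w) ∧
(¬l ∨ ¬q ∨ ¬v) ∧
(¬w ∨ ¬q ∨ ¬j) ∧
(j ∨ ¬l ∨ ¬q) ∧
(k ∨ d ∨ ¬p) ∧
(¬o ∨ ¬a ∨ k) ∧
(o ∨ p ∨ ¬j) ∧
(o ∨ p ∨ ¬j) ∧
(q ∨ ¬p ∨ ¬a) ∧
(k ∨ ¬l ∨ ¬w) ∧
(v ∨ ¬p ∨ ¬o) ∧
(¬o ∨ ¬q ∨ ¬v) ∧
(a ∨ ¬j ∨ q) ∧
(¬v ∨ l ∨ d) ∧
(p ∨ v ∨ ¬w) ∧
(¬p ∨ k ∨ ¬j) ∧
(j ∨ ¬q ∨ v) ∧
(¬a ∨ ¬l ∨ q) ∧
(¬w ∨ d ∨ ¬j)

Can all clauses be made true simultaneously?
No

No, the formula is not satisfiable.

No assignment of truth values to the variables can make all 43 clauses true simultaneously.

The formula is UNSAT (unsatisfiable).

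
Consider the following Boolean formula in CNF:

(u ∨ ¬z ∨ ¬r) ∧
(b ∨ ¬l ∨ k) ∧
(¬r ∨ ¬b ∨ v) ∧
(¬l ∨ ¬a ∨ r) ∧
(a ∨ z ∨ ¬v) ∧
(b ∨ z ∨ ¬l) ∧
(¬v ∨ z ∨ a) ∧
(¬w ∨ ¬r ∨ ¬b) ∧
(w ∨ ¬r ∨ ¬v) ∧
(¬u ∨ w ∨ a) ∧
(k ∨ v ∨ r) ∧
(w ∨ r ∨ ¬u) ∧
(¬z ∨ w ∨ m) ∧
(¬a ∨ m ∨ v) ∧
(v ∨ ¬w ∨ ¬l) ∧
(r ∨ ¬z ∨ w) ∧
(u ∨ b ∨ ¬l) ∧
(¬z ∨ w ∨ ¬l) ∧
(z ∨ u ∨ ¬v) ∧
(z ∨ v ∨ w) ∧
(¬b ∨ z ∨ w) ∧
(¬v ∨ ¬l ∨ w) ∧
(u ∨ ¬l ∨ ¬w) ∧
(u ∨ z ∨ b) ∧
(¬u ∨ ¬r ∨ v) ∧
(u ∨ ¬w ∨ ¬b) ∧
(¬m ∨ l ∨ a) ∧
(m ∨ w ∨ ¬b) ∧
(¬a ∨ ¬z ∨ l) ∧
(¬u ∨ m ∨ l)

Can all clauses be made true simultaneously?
Yes

Yes, the formula is satisfiable.

One satisfying assignment is: v=True, m=False, l=False, w=True, u=False, r=False, z=True, k=False, b=False, a=False

Verification: With this assignment, all 30 clauses evaluate to true.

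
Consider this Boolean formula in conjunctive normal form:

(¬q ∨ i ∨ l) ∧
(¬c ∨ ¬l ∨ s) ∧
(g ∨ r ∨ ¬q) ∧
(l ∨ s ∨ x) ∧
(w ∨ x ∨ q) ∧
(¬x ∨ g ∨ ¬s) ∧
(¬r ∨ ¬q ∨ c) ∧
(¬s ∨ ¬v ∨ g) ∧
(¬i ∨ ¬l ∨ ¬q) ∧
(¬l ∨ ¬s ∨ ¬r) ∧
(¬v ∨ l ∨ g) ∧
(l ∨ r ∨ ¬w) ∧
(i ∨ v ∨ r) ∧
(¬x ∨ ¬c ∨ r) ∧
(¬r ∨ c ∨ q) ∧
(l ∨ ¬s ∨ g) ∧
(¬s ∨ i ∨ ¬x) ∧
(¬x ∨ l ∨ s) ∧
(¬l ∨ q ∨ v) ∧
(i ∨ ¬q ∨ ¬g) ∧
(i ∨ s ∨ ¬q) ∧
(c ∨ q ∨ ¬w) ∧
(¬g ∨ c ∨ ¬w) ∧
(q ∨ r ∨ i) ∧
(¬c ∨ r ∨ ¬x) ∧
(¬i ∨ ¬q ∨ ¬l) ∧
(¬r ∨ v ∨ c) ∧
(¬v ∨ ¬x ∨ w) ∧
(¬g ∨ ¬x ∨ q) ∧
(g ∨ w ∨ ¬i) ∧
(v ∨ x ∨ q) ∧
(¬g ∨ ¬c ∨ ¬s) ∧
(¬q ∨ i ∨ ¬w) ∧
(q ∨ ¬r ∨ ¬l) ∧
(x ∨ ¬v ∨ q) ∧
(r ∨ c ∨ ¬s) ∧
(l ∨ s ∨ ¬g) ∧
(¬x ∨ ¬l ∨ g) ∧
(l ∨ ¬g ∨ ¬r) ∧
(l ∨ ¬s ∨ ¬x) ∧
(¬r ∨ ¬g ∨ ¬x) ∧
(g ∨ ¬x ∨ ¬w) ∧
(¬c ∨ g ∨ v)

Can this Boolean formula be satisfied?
No

No, the formula is not satisfiable.

No assignment of truth values to the variables can make all 43 clauses true simultaneously.

The formula is UNSAT (unsatisfiable).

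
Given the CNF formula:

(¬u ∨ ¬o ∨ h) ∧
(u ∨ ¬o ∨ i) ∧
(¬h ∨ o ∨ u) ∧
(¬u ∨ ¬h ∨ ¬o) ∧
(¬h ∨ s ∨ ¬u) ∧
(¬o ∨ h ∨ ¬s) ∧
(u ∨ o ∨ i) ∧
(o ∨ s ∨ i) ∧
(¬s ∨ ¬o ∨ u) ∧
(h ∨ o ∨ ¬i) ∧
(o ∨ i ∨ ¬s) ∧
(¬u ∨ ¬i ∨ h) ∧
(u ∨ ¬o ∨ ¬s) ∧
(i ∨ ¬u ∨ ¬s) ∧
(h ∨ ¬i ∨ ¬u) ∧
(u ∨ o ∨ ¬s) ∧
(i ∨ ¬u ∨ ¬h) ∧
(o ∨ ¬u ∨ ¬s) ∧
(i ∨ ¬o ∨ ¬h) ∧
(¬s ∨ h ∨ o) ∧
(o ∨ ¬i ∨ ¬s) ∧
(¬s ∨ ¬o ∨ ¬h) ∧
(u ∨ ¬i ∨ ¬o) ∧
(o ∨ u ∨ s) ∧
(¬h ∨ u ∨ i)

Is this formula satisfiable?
No

No, the formula is not satisfiable.

No assignment of truth values to the variables can make all 25 clauses true simultaneously.

The formula is UNSAT (unsatisfiable).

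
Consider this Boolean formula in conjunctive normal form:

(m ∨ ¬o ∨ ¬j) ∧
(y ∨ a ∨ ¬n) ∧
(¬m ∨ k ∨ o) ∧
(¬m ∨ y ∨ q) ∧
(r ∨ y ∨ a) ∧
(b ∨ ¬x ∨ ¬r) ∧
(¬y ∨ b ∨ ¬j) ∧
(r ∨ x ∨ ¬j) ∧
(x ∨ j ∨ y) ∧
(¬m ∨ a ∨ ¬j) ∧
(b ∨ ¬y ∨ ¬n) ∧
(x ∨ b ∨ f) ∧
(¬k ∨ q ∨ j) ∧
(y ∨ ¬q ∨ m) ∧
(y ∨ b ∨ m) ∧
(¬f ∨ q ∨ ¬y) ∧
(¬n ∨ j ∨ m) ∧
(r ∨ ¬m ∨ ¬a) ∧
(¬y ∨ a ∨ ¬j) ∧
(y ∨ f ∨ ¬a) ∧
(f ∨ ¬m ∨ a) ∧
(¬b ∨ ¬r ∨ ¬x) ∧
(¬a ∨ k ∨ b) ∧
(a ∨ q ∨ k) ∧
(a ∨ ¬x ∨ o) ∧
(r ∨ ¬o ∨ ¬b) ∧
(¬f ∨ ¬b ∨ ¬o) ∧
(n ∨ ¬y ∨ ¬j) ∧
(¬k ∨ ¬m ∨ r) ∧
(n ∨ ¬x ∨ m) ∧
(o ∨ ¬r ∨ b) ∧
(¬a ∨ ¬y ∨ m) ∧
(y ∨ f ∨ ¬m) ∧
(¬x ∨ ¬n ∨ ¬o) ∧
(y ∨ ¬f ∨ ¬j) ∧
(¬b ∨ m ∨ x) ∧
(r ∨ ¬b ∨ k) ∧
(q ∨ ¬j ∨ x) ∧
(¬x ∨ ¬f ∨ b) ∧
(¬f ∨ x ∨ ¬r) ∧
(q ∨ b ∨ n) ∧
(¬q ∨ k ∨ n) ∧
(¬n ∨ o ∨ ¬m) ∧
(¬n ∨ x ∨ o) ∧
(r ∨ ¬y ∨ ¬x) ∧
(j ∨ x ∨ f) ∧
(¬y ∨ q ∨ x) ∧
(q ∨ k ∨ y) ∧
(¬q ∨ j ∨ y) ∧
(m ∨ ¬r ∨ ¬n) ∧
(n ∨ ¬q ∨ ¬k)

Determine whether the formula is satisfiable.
Yes

Yes, the formula is satisfiable.

One satisfying assignment is: o=True, y=True, n=True, j=True, a=True, m=True, r=True, b=True, f=False, q=True, x=False, k=False

Verification: With this assignment, all 51 clauses evaluate to true.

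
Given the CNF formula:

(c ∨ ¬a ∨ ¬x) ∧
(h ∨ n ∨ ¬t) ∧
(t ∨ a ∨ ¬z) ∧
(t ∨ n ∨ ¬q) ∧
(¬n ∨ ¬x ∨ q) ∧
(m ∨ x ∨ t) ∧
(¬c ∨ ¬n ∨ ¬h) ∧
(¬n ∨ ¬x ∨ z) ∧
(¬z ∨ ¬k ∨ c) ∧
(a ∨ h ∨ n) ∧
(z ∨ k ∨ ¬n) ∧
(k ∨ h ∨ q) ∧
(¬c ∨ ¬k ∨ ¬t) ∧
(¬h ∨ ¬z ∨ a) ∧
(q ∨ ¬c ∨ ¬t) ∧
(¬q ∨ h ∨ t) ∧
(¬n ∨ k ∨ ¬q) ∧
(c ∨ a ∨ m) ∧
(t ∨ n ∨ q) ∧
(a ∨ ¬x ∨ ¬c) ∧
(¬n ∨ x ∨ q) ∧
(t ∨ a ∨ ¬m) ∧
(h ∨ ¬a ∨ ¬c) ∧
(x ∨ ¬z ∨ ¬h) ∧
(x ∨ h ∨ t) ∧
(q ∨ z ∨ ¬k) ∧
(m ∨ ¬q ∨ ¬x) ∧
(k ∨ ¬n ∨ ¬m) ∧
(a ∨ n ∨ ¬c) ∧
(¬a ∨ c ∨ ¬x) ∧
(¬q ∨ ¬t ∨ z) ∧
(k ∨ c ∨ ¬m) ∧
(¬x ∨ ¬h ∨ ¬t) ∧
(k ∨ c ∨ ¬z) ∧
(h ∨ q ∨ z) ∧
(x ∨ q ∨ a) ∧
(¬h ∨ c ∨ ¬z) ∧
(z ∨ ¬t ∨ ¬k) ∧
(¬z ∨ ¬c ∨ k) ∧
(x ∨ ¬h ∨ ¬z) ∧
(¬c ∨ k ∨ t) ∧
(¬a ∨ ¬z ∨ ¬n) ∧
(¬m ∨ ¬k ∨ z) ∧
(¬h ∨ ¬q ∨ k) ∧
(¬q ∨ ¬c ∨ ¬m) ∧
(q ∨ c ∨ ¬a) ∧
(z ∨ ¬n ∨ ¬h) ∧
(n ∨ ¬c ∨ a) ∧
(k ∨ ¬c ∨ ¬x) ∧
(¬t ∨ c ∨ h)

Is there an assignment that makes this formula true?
No

No, the formula is not satisfiable.

No assignment of truth values to the variables can make all 50 clauses true simultaneously.

The formula is UNSAT (unsatisfiable).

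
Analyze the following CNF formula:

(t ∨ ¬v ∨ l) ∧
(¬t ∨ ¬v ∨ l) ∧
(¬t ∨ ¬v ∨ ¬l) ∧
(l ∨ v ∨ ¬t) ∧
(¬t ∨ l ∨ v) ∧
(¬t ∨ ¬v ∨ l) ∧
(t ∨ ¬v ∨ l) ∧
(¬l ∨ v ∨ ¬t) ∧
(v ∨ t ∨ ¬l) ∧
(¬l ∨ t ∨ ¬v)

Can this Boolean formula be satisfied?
Yes

Yes, the formula is satisfiable.

One satisfying assignment is: l=False, v=False, t=False

Verification: With this assignment, all 10 clauses evaluate to true.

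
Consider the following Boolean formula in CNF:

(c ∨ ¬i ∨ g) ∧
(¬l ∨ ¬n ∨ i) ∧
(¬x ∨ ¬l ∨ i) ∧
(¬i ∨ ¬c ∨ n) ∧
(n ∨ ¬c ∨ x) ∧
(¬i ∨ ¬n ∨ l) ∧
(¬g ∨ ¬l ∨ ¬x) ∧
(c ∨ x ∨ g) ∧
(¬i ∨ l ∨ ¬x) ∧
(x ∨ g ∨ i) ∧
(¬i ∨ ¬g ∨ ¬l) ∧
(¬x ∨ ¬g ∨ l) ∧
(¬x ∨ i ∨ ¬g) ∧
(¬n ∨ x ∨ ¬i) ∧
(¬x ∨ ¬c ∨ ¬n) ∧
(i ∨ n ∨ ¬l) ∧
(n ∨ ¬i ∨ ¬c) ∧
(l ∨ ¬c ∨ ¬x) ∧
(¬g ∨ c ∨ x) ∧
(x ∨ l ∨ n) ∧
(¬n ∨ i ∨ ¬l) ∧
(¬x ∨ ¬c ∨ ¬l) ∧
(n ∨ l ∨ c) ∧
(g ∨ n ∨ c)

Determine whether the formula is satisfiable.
Yes

Yes, the formula is satisfiable.

One satisfying assignment is: n=True, l=False, c=False, g=False, x=True, i=False

Verification: With this assignment, all 24 clauses evaluate to true.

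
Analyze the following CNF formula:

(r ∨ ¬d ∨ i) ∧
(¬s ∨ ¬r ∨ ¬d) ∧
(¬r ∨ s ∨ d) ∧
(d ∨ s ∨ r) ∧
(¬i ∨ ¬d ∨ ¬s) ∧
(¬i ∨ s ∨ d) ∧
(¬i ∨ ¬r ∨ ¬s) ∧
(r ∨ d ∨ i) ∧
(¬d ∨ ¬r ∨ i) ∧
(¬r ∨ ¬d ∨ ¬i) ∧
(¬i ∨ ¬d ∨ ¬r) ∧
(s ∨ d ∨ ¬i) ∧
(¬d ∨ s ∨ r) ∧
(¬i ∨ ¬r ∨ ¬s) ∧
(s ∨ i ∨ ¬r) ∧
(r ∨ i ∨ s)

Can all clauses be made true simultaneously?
Yes

Yes, the formula is satisfiable.

One satisfying assignment is: d=False, r=True, s=True, i=False

Verification: With this assignment, all 16 clauses evaluate to true.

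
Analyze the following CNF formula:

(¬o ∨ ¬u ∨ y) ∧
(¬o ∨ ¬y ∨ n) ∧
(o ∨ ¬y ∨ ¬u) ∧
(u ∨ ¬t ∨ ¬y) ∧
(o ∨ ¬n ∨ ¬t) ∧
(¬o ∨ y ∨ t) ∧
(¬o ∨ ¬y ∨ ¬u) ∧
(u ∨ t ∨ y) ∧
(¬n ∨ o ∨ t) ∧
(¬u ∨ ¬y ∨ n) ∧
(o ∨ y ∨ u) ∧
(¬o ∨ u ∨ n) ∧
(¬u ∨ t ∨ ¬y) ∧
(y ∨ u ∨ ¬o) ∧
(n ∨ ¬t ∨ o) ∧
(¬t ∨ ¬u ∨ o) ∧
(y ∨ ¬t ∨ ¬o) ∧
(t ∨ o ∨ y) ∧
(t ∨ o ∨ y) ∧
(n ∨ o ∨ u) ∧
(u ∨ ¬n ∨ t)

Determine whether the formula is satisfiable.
No

No, the formula is not satisfiable.

No assignment of truth values to the variables can make all 21 clauses true simultaneously.

The formula is UNSAT (unsatisfiable).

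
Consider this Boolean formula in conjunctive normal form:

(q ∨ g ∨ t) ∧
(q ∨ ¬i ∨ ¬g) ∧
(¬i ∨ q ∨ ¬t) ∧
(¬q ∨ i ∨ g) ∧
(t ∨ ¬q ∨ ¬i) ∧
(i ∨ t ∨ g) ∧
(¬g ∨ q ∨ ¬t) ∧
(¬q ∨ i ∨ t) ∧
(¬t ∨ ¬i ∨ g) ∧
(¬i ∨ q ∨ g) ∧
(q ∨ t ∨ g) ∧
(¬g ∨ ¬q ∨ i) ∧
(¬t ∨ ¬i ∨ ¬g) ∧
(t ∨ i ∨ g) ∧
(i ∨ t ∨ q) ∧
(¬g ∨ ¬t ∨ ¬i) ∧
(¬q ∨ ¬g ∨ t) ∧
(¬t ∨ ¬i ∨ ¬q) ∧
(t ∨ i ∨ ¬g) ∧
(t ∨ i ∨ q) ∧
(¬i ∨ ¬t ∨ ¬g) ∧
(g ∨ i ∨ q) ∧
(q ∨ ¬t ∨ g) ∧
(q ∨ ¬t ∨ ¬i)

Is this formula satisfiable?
No

No, the formula is not satisfiable.

No assignment of truth values to the variables can make all 24 clauses true simultaneously.

The formula is UNSAT (unsatisfiable).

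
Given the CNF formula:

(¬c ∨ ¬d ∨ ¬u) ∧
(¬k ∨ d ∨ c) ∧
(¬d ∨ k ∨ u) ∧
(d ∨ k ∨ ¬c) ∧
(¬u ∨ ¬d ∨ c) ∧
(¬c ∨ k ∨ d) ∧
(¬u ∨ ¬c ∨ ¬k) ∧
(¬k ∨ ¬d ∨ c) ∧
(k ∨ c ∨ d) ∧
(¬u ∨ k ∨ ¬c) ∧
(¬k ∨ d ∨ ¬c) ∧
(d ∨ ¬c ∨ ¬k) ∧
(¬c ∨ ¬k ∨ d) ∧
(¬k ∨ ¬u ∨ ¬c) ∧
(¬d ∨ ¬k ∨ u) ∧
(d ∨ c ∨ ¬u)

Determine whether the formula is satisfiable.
No

No, the formula is not satisfiable.

No assignment of truth values to the variables can make all 16 clauses true simultaneously.

The formula is UNSAT (unsatisfiable).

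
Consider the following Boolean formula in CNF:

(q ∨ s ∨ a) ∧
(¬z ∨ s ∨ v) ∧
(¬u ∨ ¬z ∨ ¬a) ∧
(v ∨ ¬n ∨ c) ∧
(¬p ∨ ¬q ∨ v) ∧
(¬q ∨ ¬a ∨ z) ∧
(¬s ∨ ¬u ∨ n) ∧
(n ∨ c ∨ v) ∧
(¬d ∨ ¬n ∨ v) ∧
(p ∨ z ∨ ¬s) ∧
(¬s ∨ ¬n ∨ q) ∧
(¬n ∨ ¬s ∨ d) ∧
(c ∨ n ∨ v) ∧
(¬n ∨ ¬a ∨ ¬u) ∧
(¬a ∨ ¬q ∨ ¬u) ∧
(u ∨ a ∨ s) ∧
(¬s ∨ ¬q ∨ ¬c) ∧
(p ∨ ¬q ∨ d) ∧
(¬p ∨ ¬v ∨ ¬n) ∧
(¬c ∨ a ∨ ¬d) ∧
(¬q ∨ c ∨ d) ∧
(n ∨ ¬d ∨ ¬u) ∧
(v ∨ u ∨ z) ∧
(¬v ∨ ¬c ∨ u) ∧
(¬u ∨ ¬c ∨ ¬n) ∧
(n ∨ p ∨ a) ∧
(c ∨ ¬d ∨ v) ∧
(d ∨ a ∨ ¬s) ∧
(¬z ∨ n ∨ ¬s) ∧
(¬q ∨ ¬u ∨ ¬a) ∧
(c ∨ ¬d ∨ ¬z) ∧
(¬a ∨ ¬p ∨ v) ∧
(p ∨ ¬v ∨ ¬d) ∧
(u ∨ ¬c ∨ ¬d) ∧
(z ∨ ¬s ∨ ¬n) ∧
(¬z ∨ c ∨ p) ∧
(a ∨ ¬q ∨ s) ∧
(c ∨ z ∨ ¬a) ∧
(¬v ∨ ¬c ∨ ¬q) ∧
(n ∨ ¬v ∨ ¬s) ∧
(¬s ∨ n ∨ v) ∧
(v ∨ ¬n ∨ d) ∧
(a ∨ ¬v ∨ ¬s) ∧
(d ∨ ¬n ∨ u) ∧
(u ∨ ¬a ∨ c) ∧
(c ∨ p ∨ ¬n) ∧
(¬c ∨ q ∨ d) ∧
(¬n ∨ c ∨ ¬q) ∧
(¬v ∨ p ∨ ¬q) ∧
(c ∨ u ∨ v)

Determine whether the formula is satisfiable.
No

No, the formula is not satisfiable.

No assignment of truth values to the variables can make all 50 clauses true simultaneously.

The formula is UNSAT (unsatisfiable).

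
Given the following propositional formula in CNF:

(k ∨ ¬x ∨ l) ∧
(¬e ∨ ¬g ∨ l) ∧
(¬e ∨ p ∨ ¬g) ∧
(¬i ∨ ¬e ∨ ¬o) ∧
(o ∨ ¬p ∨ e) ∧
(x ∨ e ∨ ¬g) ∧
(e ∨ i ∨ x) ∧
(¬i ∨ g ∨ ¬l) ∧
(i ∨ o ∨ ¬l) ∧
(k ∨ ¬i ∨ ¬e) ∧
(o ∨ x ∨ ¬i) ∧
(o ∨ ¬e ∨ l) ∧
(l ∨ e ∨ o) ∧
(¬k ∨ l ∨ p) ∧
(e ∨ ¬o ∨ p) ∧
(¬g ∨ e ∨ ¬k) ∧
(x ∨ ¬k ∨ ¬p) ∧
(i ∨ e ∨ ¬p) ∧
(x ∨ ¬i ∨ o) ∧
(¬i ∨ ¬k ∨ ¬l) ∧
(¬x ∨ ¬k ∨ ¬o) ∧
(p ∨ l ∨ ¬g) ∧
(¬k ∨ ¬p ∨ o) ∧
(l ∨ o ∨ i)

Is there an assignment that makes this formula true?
Yes

Yes, the formula is satisfiable.

One satisfying assignment is: k=False, x=False, g=False, p=False, e=True, l=False, i=False, o=True

Verification: With this assignment, all 24 clauses evaluate to true.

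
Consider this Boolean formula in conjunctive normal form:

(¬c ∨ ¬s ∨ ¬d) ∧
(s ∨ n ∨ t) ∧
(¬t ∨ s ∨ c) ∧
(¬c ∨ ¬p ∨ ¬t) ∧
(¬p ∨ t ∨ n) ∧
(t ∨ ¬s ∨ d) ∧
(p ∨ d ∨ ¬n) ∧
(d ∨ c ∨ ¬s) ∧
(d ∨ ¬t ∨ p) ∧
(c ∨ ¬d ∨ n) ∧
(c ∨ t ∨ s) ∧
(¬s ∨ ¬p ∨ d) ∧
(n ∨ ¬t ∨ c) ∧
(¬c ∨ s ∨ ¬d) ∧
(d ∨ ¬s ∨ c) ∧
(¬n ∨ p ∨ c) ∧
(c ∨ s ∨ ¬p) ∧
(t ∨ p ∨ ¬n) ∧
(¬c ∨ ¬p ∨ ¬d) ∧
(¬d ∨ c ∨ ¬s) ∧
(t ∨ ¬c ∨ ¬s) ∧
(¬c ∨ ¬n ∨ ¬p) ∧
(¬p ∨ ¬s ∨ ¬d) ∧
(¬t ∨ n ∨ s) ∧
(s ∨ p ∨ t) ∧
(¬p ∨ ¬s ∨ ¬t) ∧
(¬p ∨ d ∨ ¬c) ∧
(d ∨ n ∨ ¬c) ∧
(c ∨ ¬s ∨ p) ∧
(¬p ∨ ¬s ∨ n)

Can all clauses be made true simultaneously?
No

No, the formula is not satisfiable.

No assignment of truth values to the variables can make all 30 clauses true simultaneously.

The formula is UNSAT (unsatisfiable).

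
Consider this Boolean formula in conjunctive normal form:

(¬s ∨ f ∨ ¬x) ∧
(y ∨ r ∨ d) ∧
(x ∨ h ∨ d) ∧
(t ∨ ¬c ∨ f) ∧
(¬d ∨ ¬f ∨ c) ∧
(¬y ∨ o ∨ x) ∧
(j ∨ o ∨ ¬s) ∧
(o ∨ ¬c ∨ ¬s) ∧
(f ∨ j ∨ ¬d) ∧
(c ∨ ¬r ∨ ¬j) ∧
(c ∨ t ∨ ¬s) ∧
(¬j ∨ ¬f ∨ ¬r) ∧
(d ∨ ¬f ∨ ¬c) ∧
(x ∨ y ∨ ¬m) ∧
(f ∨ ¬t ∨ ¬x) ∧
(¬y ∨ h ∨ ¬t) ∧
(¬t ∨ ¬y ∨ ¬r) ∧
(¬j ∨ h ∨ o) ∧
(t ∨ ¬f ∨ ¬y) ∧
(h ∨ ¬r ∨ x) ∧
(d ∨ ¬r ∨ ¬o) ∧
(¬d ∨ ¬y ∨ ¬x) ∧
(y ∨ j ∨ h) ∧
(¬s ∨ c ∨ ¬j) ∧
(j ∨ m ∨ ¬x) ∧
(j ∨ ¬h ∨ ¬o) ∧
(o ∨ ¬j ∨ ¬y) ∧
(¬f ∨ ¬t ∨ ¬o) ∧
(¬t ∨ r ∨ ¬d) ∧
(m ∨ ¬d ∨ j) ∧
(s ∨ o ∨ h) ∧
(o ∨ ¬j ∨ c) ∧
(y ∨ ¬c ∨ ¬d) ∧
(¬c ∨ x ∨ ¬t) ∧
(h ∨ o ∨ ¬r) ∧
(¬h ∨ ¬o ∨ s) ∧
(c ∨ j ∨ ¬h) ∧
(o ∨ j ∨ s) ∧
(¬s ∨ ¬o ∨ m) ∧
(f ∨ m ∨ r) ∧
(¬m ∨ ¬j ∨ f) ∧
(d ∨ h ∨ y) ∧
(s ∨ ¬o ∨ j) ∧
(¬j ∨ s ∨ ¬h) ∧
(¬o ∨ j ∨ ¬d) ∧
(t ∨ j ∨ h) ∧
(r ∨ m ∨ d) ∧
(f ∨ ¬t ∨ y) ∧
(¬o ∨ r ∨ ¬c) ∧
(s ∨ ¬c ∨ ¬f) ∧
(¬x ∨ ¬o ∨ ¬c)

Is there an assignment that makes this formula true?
No

No, the formula is not satisfiable.

No assignment of truth values to the variables can make all 51 clauses true simultaneously.

The formula is UNSAT (unsatisfiable).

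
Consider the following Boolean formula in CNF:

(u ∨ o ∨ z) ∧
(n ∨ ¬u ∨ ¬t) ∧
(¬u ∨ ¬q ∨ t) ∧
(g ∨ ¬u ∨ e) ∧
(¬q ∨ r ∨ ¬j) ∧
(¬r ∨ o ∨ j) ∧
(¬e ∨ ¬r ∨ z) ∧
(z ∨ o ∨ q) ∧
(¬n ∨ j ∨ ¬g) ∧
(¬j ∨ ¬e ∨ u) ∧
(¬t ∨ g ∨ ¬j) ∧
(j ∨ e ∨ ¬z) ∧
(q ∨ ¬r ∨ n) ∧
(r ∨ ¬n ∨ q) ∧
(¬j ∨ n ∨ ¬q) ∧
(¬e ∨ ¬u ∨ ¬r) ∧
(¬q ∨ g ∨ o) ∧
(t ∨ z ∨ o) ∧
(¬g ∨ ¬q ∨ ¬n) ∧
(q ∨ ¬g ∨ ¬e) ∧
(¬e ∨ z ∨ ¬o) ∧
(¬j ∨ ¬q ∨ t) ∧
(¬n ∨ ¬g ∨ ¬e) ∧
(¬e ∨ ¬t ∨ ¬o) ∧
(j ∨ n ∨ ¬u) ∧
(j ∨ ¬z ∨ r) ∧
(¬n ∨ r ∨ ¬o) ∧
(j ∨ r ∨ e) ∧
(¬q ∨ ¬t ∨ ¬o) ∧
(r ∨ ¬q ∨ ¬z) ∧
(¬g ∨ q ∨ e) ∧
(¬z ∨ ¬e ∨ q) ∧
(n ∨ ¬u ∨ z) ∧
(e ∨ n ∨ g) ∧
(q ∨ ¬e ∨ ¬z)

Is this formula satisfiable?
Yes

Yes, the formula is satisfiable.

One satisfying assignment is: j=True, g=False, o=True, n=True, q=False, t=False, e=False, r=True, u=False, z=False

Verification: With this assignment, all 35 clauses evaluate to true.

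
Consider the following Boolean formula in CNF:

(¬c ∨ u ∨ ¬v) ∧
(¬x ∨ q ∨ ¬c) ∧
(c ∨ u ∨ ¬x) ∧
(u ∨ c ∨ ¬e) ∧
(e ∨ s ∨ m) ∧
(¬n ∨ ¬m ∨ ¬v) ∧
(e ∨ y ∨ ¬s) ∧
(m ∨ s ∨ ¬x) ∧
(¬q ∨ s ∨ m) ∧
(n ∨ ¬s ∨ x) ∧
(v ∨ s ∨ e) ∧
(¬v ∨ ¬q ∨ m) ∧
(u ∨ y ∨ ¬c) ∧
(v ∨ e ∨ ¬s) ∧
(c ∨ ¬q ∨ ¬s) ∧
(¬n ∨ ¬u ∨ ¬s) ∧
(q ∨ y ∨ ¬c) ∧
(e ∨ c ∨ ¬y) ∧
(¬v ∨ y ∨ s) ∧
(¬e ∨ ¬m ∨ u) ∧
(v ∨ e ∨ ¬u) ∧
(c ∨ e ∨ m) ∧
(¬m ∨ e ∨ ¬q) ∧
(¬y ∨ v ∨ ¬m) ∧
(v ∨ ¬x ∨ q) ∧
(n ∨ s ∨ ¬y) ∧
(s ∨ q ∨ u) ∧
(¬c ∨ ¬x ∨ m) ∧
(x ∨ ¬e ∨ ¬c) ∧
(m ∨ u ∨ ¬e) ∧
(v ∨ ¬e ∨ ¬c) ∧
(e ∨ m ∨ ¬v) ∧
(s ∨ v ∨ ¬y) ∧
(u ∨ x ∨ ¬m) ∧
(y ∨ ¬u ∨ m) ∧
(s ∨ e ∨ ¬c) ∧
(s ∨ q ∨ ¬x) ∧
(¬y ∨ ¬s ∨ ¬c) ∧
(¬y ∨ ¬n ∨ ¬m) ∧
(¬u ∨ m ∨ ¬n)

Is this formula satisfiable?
Yes

Yes, the formula is satisfiable.

One satisfying assignment is: x=False, e=True, m=True, c=False, q=False, s=False, u=True, v=False, y=False, n=False

Verification: With this assignment, all 40 clauses evaluate to true.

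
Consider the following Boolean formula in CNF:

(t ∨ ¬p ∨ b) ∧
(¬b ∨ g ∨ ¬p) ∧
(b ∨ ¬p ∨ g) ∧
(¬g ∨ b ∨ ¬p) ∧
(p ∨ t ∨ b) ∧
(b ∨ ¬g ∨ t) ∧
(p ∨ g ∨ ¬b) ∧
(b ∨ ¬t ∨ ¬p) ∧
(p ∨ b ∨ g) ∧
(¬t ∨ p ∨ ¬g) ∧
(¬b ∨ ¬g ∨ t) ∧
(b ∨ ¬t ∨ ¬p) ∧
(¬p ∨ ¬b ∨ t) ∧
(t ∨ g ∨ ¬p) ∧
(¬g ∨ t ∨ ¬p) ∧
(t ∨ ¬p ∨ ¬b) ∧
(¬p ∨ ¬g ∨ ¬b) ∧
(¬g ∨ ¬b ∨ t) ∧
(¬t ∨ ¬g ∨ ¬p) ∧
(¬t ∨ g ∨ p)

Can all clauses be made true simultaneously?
No

No, the formula is not satisfiable.

No assignment of truth values to the variables can make all 20 clauses true simultaneously.

The formula is UNSAT (unsatisfiable).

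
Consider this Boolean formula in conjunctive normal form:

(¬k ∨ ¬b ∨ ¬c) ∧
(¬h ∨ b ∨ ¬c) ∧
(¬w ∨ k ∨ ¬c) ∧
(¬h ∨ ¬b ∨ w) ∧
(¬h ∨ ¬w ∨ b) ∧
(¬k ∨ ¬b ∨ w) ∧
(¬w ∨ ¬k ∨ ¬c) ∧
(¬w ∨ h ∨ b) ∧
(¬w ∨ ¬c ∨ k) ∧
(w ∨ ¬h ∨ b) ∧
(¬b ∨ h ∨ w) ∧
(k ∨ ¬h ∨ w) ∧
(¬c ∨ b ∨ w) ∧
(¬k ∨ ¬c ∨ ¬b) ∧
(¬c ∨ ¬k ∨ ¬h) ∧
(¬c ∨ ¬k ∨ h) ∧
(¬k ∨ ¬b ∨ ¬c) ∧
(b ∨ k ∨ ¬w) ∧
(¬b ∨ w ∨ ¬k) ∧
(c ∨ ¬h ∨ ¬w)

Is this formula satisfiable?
Yes

Yes, the formula is satisfiable.

One satisfying assignment is: k=False, w=False, h=False, b=False, c=False

Verification: With this assignment, all 20 clauses evaluate to true.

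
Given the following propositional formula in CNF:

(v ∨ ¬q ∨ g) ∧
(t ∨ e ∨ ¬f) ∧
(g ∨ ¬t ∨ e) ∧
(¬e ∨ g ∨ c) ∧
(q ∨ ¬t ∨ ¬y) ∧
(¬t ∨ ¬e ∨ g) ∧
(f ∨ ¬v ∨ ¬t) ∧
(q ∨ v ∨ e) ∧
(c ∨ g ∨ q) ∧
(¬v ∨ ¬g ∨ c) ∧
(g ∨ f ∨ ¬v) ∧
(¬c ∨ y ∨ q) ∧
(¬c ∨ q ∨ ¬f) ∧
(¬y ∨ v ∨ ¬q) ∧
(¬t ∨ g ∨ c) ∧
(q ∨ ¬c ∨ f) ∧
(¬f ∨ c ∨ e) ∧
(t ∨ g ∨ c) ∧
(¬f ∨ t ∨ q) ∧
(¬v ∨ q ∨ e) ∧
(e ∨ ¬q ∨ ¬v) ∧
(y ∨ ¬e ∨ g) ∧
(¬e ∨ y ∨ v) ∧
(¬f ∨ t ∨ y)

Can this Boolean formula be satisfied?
Yes

Yes, the formula is satisfiable.

One satisfying assignment is: f=False, e=False, t=False, y=False, q=True, g=True, v=False, c=False

Verification: With this assignment, all 24 clauses evaluate to true.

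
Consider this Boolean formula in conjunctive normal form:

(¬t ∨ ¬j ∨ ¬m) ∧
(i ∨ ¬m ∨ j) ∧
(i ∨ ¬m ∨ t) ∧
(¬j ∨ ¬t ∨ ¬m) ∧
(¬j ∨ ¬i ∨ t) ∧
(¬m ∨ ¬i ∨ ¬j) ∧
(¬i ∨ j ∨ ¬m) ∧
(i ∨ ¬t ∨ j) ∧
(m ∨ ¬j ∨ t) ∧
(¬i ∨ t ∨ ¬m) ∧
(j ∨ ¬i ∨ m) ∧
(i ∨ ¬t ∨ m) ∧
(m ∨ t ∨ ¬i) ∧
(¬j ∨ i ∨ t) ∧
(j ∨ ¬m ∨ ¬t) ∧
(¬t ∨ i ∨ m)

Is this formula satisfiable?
Yes

Yes, the formula is satisfiable.

One satisfying assignment is: i=False, m=False, j=False, t=False

Verification: With this assignment, all 16 clauses evaluate to true.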